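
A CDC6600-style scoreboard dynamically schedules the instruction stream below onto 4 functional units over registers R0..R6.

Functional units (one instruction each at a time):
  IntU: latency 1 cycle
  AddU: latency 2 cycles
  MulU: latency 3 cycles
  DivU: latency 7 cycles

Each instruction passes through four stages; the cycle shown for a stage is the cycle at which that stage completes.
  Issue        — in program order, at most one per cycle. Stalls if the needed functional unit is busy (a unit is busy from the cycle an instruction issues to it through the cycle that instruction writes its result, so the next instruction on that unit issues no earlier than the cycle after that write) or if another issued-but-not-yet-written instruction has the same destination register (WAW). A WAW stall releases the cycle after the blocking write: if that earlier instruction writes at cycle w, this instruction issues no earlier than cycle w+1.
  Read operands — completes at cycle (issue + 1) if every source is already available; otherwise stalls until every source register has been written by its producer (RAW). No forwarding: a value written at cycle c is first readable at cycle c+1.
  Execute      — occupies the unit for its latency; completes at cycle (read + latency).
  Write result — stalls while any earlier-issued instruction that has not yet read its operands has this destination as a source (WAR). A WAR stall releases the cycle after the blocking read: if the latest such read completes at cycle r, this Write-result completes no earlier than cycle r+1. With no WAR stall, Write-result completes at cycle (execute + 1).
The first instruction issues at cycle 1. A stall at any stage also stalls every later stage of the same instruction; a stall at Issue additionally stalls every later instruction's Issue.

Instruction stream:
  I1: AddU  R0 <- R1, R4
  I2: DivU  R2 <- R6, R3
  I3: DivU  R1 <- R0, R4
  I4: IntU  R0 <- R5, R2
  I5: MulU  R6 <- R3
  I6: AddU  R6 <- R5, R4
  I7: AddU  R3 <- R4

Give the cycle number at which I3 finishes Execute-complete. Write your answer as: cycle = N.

cycle = 20

I1 -> (1, 2, 4, 5)
I2 -> (2, 3, 10, 11)
I3 -> (12, 13, 20, 21)  // struct: DivU busy until I2 writes@11
I4 -> (13, 14, 15, 16)
I5 -> (14, 15, 18, 19)
I6 -> (20, 21, 23, 24)  // WAW R6: wait I5 write@19
I7 -> (25, 26, 28, 29)  // struct: AddU busy until I6 writes@24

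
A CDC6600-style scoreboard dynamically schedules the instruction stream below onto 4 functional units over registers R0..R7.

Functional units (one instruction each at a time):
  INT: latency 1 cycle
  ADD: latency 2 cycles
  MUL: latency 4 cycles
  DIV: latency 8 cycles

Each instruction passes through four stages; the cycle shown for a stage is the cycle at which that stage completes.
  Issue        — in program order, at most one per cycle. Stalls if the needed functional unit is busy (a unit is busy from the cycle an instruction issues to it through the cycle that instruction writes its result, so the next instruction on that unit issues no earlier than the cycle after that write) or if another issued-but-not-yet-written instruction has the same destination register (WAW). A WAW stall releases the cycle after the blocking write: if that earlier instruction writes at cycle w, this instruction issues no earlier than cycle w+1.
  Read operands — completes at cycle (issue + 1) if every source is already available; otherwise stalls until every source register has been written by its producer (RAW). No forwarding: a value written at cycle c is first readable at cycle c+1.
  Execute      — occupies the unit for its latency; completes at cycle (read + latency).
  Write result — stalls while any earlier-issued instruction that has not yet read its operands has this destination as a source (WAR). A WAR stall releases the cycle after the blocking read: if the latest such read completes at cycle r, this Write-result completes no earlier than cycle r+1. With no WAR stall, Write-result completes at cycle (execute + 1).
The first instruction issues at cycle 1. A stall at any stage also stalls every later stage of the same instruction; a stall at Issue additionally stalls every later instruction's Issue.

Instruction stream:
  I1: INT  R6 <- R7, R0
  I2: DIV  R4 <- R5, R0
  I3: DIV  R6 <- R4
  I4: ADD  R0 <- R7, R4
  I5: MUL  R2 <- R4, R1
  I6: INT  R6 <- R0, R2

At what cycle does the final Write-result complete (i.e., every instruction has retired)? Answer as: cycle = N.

cycle = 27

t=1  I1→INT
t=2  I1 RO | I2→DIV
t=3  I1 EX | I2 RO
t=4  I1 WR R6
t=11  I2 EX
t=12  I2 WR R4
t=13  I3→DIV
t=14  I3 RO | I4→ADD
t=15  I4 RO | I5→MUL
t=16  I5 RO
t=17  I4 EX
t=18  I4 WR R0
t=20  I5 EX
t=21  I5 WR R2
t=22  I3 EX
t=23  I3 WR R6
t=24  I6→INT
t=25  I6 RO
t=26  I6 EX
t=27  I6 WR R6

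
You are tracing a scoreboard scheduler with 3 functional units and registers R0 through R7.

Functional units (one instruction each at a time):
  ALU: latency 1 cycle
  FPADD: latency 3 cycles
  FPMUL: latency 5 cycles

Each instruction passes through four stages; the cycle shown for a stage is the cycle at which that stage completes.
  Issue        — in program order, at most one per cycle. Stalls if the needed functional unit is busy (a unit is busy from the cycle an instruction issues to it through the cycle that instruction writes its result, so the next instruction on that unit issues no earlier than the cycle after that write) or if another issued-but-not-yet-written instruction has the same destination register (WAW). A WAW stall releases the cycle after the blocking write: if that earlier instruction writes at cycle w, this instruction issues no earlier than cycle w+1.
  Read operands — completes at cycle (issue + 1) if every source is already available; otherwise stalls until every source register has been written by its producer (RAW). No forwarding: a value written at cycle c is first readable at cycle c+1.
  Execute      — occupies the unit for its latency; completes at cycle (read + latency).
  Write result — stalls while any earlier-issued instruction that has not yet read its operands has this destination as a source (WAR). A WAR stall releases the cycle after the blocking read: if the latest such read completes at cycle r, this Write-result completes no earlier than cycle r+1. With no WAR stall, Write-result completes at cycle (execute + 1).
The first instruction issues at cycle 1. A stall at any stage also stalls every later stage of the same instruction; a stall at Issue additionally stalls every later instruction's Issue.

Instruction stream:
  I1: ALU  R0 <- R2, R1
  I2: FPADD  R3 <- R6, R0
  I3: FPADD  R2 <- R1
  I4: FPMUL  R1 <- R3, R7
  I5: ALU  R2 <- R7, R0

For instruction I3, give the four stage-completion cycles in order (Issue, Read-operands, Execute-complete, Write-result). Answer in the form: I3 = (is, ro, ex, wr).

I3 = (10, 11, 14, 15)

cycle 1: I1 dispatched to ALU
cycle 2: I1 operands ready | I2 dispatched to FPADD
cycle 3: I1 complete
cycle 4: R0←I1
cycle 5: I2 operands ready
cycle 8: I2 complete
cycle 9: R3←I2
cycle 10: I3 dispatched to FPADD
cycle 11: I3 operands ready | I4 dispatched to FPMUL
cycle 12: I4 operands ready
cycle 14: I3 complete
cycle 15: R2←I3
cycle 16: I5 dispatched to ALU
cycle 17: I4 complete | I5 operands ready
cycle 18: R1←I4 | I5 complete
cycle 19: R2←I5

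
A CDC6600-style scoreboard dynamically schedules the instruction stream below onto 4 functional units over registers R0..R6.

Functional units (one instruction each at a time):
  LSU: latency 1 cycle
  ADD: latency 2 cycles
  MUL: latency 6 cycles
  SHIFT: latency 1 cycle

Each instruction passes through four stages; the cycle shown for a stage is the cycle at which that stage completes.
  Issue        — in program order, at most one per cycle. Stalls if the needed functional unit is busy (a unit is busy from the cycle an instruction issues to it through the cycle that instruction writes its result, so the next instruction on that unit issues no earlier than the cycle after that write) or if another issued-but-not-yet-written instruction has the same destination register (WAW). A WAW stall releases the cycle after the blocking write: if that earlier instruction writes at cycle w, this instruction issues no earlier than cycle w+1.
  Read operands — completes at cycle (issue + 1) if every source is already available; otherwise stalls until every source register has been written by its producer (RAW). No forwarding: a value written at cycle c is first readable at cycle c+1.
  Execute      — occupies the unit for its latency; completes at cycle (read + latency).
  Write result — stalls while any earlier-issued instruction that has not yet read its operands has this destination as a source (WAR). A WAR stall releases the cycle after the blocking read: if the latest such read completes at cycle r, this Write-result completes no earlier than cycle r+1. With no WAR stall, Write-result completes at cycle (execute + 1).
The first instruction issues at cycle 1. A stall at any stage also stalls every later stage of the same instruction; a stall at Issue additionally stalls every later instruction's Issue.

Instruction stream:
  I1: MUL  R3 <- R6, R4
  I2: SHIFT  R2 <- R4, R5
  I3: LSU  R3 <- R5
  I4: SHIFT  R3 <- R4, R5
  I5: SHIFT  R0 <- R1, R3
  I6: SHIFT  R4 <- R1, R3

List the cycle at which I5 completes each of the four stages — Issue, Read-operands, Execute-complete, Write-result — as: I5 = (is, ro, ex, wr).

1) issue 1, read 2, done 8, write 9
2) issue 2, read 3, done 4, write 5
3) issue 10, read 11, done 12, write 13  <WAW R3: wait I1 write@9>
4) issue 14, read 15, done 16, write 17  <WAW R3: wait I3 write@13>
5) issue 18, read 19, done 20, write 21  <struct: SHIFT busy until I4 writes@17>
6) issue 22, read 23, done 24, write 25  <struct: SHIFT busy until I5 writes@21>

I5 = (18, 19, 20, 21)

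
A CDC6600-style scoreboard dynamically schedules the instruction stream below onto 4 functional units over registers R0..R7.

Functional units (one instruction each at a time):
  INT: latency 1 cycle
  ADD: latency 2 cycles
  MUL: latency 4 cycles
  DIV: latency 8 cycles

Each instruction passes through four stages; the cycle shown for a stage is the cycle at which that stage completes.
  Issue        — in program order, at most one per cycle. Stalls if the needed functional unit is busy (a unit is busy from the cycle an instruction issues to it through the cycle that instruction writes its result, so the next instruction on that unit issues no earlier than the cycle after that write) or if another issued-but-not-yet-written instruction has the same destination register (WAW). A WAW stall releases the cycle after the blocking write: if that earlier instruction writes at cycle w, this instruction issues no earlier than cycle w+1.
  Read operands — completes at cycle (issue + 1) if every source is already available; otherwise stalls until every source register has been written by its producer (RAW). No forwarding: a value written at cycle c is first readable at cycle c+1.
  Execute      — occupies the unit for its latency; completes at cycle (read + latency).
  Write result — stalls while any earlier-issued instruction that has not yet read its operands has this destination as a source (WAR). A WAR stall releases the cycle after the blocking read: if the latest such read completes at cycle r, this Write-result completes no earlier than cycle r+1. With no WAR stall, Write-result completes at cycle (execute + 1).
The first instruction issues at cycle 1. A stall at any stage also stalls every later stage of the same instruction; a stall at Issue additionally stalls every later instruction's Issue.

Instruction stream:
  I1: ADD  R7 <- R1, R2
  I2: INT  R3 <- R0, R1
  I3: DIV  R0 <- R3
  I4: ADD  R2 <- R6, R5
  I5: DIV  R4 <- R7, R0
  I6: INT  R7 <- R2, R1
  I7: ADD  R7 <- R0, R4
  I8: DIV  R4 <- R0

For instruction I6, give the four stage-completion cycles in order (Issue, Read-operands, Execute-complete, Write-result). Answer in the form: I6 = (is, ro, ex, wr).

I6 = (17, 18, 19, 20)

cycle 1: I1 issues→ADD
cycle 2: I1 reads | I2 issues→INT
cycle 3: I2 reads | I3 issues→DIV
cycle 4: I1 exec-done | I2 exec-done
cycle 5: I1 writes R7 | I2 writes R3
cycle 6: I3 reads | I4 issues→ADD
cycle 7: I4 reads
cycle 9: I4 exec-done
cycle 10: I4 writes R2
cycle 14: I3 exec-done
cycle 15: I3 writes R0
cycle 16: I5 issues→DIV
cycle 17: I5 reads | I6 issues→INT
cycle 18: I6 reads
cycle 19: I6 exec-done
cycle 20: I6 writes R7
cycle 21: I7 issues→ADD
cycle 25: I5 exec-done
cycle 26: I5 writes R4
cycle 27: I7 reads | I8 issues→DIV
cycle 28: I8 reads
cycle 29: I7 exec-done
cycle 30: I7 writes R7
cycle 36: I8 exec-done
cycle 37: I8 writes R4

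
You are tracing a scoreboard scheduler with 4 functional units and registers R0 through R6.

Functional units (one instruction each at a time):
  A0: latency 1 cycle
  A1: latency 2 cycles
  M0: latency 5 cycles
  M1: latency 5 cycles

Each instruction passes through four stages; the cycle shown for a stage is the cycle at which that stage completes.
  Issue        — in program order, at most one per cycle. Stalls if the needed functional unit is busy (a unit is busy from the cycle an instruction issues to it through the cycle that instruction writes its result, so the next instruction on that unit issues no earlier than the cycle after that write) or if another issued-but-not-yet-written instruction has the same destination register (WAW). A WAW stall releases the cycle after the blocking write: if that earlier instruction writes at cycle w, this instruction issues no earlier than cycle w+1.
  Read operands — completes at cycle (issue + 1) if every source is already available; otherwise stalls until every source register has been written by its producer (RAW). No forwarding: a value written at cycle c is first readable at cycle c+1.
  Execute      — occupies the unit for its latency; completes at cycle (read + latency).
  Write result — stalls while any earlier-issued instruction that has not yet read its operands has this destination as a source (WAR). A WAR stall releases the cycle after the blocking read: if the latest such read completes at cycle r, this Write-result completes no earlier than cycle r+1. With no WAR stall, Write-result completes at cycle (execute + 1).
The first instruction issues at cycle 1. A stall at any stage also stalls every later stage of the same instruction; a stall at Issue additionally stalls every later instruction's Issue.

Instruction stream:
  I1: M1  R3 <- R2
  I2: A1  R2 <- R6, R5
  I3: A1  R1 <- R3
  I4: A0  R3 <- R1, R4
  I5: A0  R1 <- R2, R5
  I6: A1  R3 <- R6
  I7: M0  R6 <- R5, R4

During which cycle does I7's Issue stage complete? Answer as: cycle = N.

t=1  issue I1 (M1)
t=2  I1 read-ops | issue I2 (A1)
t=3  I2 read-ops
t=5  I2 finished on A1
t=6  I2→R2
t=7  I1 finished on M1 | issue I3 (A1)
t=8  I1→R3
t=9  I3 read-ops | issue I4 (A0)
t=11  I3 finished on A1
t=12  I3→R1
t=13  I4 read-ops
t=14  I4 finished on A0
t=15  I4→R3
t=16  issue I5 (A0)
t=17  I5 read-ops | issue I6 (A1)
t=18  I5 finished on A0 | I6 read-ops | issue I7 (M0)
t=19  I5→R1 | I7 read-ops
t=20  I6 finished on A1
t=21  I6→R3
t=24  I7 finished on M0
t=25  I7→R6

cycle = 18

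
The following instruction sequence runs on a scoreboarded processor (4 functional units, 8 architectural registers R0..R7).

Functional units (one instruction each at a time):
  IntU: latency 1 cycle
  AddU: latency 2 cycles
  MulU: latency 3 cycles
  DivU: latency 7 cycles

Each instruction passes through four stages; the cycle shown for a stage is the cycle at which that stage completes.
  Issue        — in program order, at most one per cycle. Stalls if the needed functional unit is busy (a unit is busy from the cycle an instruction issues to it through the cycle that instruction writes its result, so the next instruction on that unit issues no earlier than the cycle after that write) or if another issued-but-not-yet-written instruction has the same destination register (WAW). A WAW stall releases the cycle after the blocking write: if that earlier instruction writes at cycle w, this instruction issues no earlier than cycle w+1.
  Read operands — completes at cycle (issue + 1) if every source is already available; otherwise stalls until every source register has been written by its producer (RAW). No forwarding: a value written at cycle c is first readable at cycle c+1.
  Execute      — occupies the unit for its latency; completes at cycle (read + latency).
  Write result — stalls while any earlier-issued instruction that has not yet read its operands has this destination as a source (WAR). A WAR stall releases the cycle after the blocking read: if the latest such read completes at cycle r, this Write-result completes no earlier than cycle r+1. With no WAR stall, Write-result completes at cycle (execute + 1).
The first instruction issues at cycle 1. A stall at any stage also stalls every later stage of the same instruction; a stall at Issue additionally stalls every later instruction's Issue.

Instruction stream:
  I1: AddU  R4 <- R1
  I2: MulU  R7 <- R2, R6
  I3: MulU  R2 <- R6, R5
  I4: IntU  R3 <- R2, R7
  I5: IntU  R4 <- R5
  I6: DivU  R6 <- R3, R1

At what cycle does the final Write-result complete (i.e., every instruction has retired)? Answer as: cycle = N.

I1  is:1  ro:2  ex:4  wr:5
I2  is:2  ro:3  ex:6  wr:7
I3  is:8  ro:9  ex:12  wr:13  — struct: MulU busy until I2 writes@7
I4  is:9  ro:14  ex:15  wr:16  — RAW R2: wait I3 write@13
I5  is:17  ro:18  ex:19  wr:20  — struct: IntU busy until I4 writes@16
I6  is:18  ro:19  ex:26  wr:27

cycle = 27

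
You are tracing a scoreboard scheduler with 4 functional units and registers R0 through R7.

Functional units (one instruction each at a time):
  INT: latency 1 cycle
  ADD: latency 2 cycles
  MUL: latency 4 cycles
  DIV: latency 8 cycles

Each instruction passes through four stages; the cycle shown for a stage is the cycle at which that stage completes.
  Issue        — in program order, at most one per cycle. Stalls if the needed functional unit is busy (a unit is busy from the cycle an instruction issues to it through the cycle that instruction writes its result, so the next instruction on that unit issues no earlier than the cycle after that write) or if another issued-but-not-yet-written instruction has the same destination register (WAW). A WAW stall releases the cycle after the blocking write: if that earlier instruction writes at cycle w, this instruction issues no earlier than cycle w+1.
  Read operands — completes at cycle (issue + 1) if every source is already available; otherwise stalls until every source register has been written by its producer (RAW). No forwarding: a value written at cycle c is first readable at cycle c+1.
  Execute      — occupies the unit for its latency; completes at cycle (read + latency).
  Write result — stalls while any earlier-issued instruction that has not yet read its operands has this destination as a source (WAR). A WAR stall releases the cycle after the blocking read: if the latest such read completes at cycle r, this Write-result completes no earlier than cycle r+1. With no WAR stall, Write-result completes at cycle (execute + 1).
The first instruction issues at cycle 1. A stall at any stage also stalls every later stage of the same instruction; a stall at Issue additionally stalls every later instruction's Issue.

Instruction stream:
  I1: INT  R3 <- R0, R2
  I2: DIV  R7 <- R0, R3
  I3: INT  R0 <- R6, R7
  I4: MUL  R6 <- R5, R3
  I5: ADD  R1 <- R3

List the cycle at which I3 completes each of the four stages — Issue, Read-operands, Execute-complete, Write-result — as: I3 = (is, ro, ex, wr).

I3 = (5, 15, 16, 17)

cycle 1: I1→INT
cycle 2: I1 RO; I2→DIV
cycle 3: I1 EX
cycle 4: I1 WR R3
cycle 5: I2 RO; I3→INT
cycle 6: I4→MUL
cycle 7: I4 RO; I5→ADD
cycle 8: I5 RO
cycle 10: I5 EX
cycle 11: I4 EX; I5 WR R1
cycle 13: I2 EX
cycle 14: I2 WR R7
cycle 15: I3 RO
cycle 16: I3 EX; I4 WR R6
cycle 17: I3 WR R0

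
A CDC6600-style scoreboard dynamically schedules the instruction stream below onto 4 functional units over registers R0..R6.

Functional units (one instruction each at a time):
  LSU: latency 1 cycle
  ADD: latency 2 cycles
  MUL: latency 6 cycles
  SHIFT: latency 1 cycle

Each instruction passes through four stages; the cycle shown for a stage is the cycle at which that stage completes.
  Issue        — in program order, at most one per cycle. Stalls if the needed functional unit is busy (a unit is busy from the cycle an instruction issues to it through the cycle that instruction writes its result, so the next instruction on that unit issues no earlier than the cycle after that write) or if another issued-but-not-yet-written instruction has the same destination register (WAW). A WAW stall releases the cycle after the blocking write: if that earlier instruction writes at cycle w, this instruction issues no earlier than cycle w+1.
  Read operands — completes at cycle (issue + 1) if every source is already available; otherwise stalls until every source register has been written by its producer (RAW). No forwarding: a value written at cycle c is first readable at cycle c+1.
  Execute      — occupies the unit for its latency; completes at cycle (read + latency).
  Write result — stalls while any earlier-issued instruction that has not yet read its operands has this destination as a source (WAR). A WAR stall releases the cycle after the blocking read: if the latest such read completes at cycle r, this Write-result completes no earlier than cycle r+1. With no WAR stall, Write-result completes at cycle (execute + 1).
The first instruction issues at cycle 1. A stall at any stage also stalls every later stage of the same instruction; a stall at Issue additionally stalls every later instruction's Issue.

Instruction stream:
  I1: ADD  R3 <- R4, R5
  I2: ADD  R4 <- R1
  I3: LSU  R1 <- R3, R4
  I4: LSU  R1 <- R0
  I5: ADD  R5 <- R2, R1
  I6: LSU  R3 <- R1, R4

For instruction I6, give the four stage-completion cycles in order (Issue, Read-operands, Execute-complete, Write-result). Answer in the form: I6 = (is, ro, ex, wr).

I6 = (18, 19, 20, 21)

  I1 | 1 | 2 | 4 | 5
  I2 | 6 | 7 | 9 | 10   struct: ADD busy until I1 writes@5
  I3 | 7 | 11 | 12 | 13   RAW R4: wait I2 write@10
  I4 | 14 | 15 | 16 | 17   struct: LSU busy until I3 writes@13
  I5 | 15 | 18 | 20 | 21   RAW R1: wait I4 write@17
  I6 | 18 | 19 | 20 | 21   struct: LSU busy until I4 writes@17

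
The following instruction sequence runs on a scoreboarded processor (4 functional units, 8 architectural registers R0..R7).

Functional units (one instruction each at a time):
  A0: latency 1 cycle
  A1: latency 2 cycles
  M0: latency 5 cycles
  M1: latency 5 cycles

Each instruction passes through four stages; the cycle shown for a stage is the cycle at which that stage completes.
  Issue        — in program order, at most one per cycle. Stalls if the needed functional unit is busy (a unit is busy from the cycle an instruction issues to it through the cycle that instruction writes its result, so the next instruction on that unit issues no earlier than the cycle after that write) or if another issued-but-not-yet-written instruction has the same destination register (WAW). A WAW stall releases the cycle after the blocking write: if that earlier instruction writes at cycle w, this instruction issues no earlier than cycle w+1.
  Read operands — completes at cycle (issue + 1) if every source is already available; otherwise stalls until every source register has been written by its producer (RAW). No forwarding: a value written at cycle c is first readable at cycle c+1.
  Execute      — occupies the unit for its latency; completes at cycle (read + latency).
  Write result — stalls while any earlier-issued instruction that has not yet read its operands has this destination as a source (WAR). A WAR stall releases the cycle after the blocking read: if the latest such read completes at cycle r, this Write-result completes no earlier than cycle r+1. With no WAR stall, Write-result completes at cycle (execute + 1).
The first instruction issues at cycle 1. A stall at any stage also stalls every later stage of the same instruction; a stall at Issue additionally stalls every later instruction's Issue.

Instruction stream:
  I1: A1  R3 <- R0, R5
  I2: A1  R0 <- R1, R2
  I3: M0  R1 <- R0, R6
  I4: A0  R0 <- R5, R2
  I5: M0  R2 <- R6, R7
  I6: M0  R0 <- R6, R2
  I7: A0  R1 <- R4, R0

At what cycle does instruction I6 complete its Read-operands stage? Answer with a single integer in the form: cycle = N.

t=1  I1→A1
t=2  I1 RO
t=4  I1 EX
t=5  I1 WR R3
t=6  I2→A1
t=7  I2 RO | I3→M0
t=9  I2 EX
t=10  I2 WR R0
t=11  I3 RO | I4→A0
t=12  I4 RO
t=13  I4 EX
t=14  I4 WR R0
t=16  I3 EX
t=17  I3 WR R1
t=18  I5→M0
t=19  I5 RO
t=24  I5 EX
t=25  I5 WR R2
t=26  I6→M0
t=27  I6 RO | I7→A0
t=32  I6 EX
t=33  I6 WR R0
t=34  I7 RO
t=35  I7 EX
t=36  I7 WR R1

cycle = 27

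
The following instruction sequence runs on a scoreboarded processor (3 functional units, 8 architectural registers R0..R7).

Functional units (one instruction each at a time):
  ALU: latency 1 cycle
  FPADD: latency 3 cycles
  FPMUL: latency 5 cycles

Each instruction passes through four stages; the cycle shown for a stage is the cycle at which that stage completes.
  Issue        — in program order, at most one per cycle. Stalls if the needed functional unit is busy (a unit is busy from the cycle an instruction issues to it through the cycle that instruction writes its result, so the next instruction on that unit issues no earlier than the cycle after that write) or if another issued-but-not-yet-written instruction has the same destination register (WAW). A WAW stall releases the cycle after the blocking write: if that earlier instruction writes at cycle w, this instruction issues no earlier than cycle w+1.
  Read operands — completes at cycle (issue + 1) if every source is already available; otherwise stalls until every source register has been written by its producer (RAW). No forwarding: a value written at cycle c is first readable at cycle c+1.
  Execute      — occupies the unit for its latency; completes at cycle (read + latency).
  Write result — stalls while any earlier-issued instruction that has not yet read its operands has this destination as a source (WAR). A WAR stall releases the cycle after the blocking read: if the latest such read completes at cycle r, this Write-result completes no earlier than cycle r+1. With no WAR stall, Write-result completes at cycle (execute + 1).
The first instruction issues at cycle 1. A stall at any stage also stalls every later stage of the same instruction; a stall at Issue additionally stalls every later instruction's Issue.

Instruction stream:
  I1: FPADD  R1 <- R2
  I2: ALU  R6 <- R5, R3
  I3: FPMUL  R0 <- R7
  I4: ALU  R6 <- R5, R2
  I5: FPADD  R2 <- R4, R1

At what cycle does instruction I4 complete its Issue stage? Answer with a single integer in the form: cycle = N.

cycle = 6

I1: IS=1 RO=2 EX=5 WR=6
I2: IS=2 RO=3 EX=4 WR=5
I3: IS=3 RO=4 EX=9 WR=10
I4: IS=6 RO=7 EX=8 WR=9  [struct: ALU busy until I2 writes@5]
I5: IS=7 RO=8 EX=11 WR=12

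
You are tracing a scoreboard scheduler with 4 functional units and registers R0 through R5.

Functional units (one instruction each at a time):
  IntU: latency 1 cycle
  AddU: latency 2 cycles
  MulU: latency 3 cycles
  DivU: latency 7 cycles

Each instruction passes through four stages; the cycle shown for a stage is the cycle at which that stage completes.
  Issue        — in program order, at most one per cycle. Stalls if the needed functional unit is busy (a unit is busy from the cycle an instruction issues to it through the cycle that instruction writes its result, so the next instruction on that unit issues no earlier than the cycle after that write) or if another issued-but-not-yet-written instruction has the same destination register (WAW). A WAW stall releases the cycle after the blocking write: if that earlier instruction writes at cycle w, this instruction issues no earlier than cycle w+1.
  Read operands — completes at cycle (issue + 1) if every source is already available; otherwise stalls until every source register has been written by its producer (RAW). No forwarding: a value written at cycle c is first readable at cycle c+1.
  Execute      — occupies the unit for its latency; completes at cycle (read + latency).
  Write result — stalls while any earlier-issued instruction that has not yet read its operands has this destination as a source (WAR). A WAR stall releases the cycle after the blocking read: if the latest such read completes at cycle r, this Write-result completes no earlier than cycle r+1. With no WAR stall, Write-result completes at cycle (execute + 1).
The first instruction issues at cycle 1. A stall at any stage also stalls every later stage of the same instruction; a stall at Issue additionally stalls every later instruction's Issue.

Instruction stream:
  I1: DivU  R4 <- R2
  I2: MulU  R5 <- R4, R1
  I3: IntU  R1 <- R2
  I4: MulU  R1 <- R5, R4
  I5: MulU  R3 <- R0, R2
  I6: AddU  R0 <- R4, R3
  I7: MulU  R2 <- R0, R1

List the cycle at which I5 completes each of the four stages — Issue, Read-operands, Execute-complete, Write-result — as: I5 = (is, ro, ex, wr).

I5 = (22, 23, 26, 27)

t=1  issue I1 (DivU)
t=2  I1 read-ops · issue I2 (MulU)
t=3  issue I3 (IntU)
t=4  I3 read-ops
t=5  I3 finished on IntU
t=9  I1 finished on DivU
t=10  I1→R4
t=11  I2 read-ops
t=12  I3→R1
t=14  I2 finished on MulU
t=15  I2→R5
t=16  issue I4 (MulU)
t=17  I4 read-ops
t=20  I4 finished on MulU
t=21  I4→R1
t=22  issue I5 (MulU)
t=23  I5 read-ops · issue I6 (AddU)
t=26  I5 finished on MulU
t=27  I5→R3
t=28  I6 read-ops · issue I7 (MulU)
t=30  I6 finished on AddU
t=31  I6→R0
t=32  I7 read-ops
t=35  I7 finished on MulU
t=36  I7→R2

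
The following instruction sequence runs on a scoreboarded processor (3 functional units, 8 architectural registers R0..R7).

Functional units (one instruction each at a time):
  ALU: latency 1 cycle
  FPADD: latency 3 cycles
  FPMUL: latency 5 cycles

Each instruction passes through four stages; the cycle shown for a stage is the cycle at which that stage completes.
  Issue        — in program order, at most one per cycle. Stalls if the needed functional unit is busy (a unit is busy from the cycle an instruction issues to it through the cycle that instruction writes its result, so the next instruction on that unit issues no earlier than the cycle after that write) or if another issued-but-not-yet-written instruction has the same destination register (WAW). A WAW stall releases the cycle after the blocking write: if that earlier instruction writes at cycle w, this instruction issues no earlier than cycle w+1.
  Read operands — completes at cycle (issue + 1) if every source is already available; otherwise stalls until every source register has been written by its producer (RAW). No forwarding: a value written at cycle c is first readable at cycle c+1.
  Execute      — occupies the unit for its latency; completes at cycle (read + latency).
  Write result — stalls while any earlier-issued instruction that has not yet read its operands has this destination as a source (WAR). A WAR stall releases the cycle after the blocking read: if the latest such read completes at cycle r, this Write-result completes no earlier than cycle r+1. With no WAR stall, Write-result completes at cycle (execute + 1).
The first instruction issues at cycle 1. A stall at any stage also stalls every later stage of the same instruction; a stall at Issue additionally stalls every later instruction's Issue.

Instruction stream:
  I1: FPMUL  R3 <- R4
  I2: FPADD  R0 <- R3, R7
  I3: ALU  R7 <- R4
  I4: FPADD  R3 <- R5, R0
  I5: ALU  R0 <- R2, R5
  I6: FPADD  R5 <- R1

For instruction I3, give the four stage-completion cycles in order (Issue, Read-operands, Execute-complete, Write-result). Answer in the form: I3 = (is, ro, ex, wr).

I3 = (3, 4, 5, 10)

[I1] 1/2/7/8
[I2] 2/9/12/13  (RAW R3: wait I1 write@8)
[I3] 3/4/5/10  (WAR R7: wait I2 read@9)
[I4] 14/15/18/19  (struct: FPADD busy until I2 writes@13)
[I5] 15/16/17/18
[I6] 20/21/24/25  (struct: FPADD busy until I4 writes@19)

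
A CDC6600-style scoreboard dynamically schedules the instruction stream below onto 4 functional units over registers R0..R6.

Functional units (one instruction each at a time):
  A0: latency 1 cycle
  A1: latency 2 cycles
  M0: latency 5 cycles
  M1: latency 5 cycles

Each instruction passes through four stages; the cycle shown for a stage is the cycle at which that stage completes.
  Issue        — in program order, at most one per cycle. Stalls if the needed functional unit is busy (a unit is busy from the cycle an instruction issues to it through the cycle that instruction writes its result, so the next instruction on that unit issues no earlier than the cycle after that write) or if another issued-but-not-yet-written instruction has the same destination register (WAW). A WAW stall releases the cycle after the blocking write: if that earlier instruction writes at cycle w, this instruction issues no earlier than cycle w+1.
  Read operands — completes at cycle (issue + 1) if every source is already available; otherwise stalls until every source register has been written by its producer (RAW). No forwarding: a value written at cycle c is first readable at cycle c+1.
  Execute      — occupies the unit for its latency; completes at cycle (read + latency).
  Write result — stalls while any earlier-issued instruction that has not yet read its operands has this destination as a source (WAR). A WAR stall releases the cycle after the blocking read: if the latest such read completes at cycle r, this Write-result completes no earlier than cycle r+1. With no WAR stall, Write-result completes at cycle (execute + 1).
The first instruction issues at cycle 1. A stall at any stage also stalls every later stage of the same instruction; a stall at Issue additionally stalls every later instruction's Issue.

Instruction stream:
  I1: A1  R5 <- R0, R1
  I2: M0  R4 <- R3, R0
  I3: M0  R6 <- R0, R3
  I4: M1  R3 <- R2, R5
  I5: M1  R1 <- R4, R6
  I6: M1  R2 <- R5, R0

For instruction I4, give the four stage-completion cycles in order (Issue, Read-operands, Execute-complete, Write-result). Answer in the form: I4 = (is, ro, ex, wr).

I4 = (11, 12, 17, 18)

I1 -> (1, 2, 4, 5)
I2 -> (2, 3, 8, 9)
I3 -> (10, 11, 16, 17)  // struct: M0 busy until I2 writes@9
I4 -> (11, 12, 17, 18)
I5 -> (19, 20, 25, 26)  // struct: M1 busy until I4 writes@18
I6 -> (27, 28, 33, 34)  // struct: M1 busy until I5 writes@26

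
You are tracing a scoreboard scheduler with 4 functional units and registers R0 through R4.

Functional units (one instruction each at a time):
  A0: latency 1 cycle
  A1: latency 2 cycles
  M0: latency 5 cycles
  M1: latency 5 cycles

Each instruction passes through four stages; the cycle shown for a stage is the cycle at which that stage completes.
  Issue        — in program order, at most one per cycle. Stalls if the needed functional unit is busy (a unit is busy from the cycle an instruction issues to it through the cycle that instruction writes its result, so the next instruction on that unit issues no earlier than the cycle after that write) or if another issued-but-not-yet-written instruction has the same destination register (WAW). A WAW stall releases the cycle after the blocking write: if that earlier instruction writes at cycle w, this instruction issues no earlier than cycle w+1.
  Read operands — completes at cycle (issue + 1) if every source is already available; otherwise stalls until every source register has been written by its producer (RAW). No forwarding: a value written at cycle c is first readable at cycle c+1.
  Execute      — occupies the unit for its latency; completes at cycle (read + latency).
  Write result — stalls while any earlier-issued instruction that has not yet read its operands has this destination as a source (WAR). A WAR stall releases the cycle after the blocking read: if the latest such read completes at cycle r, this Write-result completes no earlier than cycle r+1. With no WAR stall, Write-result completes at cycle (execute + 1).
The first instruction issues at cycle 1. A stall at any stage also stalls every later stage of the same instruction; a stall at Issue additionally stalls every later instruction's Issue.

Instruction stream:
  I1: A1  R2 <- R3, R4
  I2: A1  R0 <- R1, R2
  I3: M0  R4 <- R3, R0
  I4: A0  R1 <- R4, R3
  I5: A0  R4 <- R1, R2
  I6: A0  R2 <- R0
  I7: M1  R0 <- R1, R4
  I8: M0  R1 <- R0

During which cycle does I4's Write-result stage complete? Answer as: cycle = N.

cycle 1: I1→A1
cycle 2: I1 RO
cycle 4: I1 EX
cycle 5: I1 WR R2
cycle 6: I2→A1
cycle 7: I2 RO · I3→M0
cycle 8: I4→A0
cycle 9: I2 EX
cycle 10: I2 WR R0
cycle 11: I3 RO
cycle 16: I3 EX
cycle 17: I3 WR R4
cycle 18: I4 RO
cycle 19: I4 EX
cycle 20: I4 WR R1
cycle 21: I5→A0
cycle 22: I5 RO
cycle 23: I5 EX
cycle 24: I5 WR R4
cycle 25: I6→A0
cycle 26: I6 RO · I7→M1
cycle 27: I6 EX · I7 RO · I8→M0
cycle 28: I6 WR R2
cycle 32: I7 EX
cycle 33: I7 WR R0
cycle 34: I8 RO
cycle 39: I8 EX
cycle 40: I8 WR R1

cycle = 20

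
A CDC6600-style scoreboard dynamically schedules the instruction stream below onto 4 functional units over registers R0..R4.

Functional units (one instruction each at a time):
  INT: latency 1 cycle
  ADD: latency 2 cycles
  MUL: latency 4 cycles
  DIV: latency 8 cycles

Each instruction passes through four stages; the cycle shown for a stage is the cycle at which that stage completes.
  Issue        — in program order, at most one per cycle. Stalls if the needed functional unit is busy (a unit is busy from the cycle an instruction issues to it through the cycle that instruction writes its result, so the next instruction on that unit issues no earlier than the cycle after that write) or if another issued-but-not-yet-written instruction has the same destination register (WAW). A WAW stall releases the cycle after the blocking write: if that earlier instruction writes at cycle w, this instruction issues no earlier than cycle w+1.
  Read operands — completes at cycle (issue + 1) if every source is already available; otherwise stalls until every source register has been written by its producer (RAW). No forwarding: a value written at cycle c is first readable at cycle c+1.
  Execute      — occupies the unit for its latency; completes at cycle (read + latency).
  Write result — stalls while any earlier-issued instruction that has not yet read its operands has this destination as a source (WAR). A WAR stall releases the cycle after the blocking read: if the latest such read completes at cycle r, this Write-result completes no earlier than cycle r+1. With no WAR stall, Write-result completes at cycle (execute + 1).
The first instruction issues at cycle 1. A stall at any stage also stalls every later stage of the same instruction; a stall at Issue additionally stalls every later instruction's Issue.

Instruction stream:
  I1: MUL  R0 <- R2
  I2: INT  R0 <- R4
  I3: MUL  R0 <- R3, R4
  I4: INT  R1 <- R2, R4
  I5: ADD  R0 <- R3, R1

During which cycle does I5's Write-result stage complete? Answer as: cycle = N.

cycle = 23

cycle 1: I1 issues→MUL
cycle 2: I1 reads
cycle 6: I1 exec-done
cycle 7: I1 writes R0
cycle 8: I2 issues→INT
cycle 9: I2 reads
cycle 10: I2 exec-done
cycle 11: I2 writes R0
cycle 12: I3 issues→MUL
cycle 13: I3 reads, I4 issues→INT
cycle 14: I4 reads
cycle 15: I4 exec-done
cycle 16: I4 writes R1
cycle 17: I3 exec-done
cycle 18: I3 writes R0
cycle 19: I5 issues→ADD
cycle 20: I5 reads
cycle 22: I5 exec-done
cycle 23: I5 writes R0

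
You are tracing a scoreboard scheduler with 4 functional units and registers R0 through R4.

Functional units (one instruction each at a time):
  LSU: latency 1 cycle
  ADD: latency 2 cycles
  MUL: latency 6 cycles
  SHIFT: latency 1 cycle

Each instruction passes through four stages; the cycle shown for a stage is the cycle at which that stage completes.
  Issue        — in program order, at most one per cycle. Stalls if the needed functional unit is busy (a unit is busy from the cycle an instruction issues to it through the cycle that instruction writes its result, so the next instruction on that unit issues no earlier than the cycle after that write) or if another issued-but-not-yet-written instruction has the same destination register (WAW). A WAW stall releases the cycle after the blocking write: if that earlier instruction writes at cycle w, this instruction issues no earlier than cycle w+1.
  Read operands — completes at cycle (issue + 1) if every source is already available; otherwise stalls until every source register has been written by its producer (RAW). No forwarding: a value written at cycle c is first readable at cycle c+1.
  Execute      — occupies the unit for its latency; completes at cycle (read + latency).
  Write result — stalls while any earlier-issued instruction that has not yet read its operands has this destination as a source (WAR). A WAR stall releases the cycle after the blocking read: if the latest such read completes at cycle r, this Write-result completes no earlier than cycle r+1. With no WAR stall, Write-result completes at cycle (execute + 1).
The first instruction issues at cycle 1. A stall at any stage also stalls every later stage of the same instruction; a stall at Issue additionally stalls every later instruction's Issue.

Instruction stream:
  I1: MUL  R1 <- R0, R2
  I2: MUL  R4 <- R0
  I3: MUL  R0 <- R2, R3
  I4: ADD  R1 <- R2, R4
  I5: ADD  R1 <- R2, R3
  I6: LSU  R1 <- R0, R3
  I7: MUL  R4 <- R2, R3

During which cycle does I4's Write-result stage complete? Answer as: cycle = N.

c1: I1→MUL
c2: I1 RO
c8: I1 EX
c9: I1 WR R1
c10: I2→MUL
c11: I2 RO
c17: I2 EX
c18: I2 WR R4
c19: I3→MUL
c20: I3 RO | I4→ADD
c21: I4 RO
c23: I4 EX
c24: I4 WR R1
c25: I5→ADD
c26: I3 EX | I5 RO
c27: I3 WR R0
c28: I5 EX
c29: I5 WR R1
c30: I6→LSU
c31: I6 RO | I7→MUL
c32: I6 EX | I7 RO
c33: I6 WR R1
c38: I7 EX
c39: I7 WR R4

cycle = 24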